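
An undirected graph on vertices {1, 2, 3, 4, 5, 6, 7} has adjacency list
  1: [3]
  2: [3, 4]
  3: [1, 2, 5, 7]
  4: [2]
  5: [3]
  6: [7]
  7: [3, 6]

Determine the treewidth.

A width-1 tree decomposition is:
Bags: B1 = {2, 3}  B2 = {3, 5}  B3 = {1, 3}  B4 = {3, 7}  B5 = {6, 7}  B6 = {2, 4}
Tree: B1–B2, B2–B3, B2–B4, B4–B5, B1–B6
Every bag has size at most 2, so the width is 2 − 1 = 1 and tw(G) ≤ 1. Since G has at least one edge (e.g. 3–2), it is not an edgeless graph, so tw(G) ≥ 1. Therefore the treewidth is 1.

1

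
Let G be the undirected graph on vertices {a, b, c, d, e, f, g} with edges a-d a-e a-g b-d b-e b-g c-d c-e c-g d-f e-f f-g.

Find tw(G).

3

A width-3 tree decomposition is:
Bags: B1 = {a, d, e, g}  B2 = {b, d, e, g}  B3 = {d, e, f, g}  B4 = {c, d, e, g}
Tree: B1–B2, B2–B3, B3–B4
The largest bag has 4 vertices, giving width 3; this decomposition certifies tw(G) ≤ 3. For the lower bound: the 4 vertex sets {a,d}, {b,g}, {e}, {f} are disjoint, each induces a connected subgraph, and every pair is joined by at least one edge of G. Contracting each set to a single vertex therefore yields K_{4} as a minor, and since treewidth is minor-monotone, tw(G) ≥ tw(K_{4}) = 3. Combining the bounds, tw(G) = 3.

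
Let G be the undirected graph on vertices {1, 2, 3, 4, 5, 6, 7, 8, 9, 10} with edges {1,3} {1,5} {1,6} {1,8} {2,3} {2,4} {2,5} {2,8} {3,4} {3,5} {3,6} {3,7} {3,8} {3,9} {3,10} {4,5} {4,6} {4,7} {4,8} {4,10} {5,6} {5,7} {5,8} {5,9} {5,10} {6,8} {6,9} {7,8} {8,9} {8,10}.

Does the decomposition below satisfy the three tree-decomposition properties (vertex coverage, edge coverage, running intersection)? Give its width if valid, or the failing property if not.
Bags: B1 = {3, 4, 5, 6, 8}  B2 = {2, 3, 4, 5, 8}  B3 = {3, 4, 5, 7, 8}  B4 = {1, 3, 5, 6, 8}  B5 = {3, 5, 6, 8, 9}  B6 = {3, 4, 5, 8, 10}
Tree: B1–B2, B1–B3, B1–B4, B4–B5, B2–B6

Checking the three conditions: (i) the bags cover all of {1, 2, 3, 4, 5, 6, 7, 8, 9, 10}; (ii) for each edge, some bag contains both endpoints; (iii) the bags containing any fixed vertex form a subtree. All hold, so the decomposition is valid with width 5 − 1 = 4.

Yes; width 4.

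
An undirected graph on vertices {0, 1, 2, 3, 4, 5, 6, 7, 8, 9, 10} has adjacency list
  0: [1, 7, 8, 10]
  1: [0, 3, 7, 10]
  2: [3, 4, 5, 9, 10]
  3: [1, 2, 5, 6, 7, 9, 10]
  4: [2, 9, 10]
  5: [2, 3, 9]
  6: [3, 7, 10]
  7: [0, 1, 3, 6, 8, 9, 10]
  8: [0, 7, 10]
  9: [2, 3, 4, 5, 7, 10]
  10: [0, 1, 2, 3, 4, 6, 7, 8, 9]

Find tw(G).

3

A width-3 tree decomposition is:
Bags: B1 = {3, 7, 9, 10}  B2 = {1, 3, 7, 10}  B3 = {0, 1, 7, 10}  B4 = {2, 3, 9, 10}  B5 = {2, 3, 5, 9}  B6 = {3, 6, 7, 10}  B7 = {0, 7, 8, 10}  B8 = {2, 4, 9, 10}
Tree: B1–B2, B2–B3, B1–B4, B4–B5, B1–B6, B3–B7, B4–B8
The largest bag has 4 vertices, giving width 3; this decomposition certifies tw(G) ≤ 3. Conversely, {2, 3, 9, 10} is a clique of size 4, and the vertices of any clique must share a bag in every tree decomposition; so some bag has ≥ 4 vertices and tw(G) ≥ 3. Hence tw(G) = 3 exactly.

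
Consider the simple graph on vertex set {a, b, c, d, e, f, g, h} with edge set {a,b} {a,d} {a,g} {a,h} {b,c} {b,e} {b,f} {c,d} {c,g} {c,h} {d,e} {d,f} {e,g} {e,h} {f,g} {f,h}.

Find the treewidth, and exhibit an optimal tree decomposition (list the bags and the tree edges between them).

The largest bag has 5 vertices, giving width 4; this decomposition certifies tw(G) ≤ 4. For the lower bound: the 5 vertex sets {f,g}, {a,b}, {c,h}, {e}, {d} are disjoint, each induces a connected subgraph, and every pair is joined by at least one edge of G. Contracting each set to a single vertex therefore yields K_{5} as a minor, and since treewidth is minor-monotone, tw(G) ≥ tw(K_{5}) = 4. Combining the bounds, tw(G) = 4.

Treewidth 4.
Bags: B1 = {a, c, e, f, g}  B2 = {a, b, c, e, f}  B3 = {a, c, e, f, h}  B4 = {a, c, d, e, f}
Tree: B1–B2, B2–B3, B3–B4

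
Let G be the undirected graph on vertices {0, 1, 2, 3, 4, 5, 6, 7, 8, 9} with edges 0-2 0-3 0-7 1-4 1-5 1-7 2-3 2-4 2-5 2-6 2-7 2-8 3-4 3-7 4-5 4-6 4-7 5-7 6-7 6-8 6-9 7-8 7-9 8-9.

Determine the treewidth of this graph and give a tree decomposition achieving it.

Treewidth 3.
One optimal decomposition is:
Bags: B1 = {2, 3, 4, 7}  B2 = {2, 4, 6, 7}  B3 = {2, 4, 5, 7}  B4 = {0, 2, 3, 7}  B5 = {2, 6, 7, 8}  B6 = {1, 4, 5, 7}  B7 = {6, 7, 8, 9}
Tree: B1–B2, B2–B3, B1–B4, B2–B5, B3–B6, B5–B7

Every bag has size at most 4, so the width is 4 − 1 = 3 and tw(G) ≤ 3. On the other hand G contains the 4-clique {1, 4, 5, 7}. A clique must lie in a single bag of any decomposition, so no decomposition can have width below 3. Combining the bounds, tw(G) = 3.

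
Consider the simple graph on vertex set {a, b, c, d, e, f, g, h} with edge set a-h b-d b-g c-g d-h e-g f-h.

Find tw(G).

1

A width-1 tree decomposition is:
Bags: B1 = {b, d}  B2 = {b, g}  B3 = {c, g}  B4 = {d, h}  B5 = {e, g}  B6 = {a, h}  B7 = {f, h}
Tree: B1–B2, B2–B3, B1–B4, B2–B5, B4–B6, B4–B7
Every bag has size at most 2, so the width is 2 − 1 = 1 and tw(G) ≤ 1. Since G has at least one edge (e.g. b–d), it is not an edgeless graph, so tw(G) ≥ 1. The upper and lower bounds meet at 1, so that is the treewidth.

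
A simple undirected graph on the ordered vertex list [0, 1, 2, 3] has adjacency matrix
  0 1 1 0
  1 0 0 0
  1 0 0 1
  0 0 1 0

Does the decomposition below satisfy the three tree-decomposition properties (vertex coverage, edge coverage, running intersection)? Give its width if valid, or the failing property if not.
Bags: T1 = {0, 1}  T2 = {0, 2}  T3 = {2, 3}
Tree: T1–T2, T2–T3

Yes; width 1.

Checking the three conditions: (i) the bags cover all of {0, 1, 2, 3}; (ii) for each edge, some bag contains both endpoints; (iii) the bags containing any fixed vertex form a subtree. All hold, so the decomposition is valid with width 2 − 1 = 1.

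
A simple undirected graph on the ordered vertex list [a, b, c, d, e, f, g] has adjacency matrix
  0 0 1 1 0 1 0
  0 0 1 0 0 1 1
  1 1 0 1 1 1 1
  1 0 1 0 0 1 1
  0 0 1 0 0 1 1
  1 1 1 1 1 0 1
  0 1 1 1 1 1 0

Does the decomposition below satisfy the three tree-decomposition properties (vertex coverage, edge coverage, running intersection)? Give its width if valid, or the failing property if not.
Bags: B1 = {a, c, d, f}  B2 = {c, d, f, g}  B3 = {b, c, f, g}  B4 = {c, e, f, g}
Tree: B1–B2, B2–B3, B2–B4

Checking the three conditions: (i) the bags cover all of {a, b, c, d, e, f, g}; (ii) for each edge, some bag contains both endpoints; (iii) the bags containing any fixed vertex form a subtree. All hold, so the decomposition is valid with width 4 − 1 = 3.

Yes; width 3.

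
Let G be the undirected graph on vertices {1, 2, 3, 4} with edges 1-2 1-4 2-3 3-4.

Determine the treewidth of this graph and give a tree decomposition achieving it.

Each bag holds 3 vertices, so the decomposition has width 2, which upper-bounds the treewidth. For the lower bound, G contains the cycle 3–2–1–4–3, so G is not a forest; only forests have treewidth ≤ 1, hence tw(G) ≥ 2. Combining the bounds, tw(G) = 2.

Treewidth 2.
Bags: B1 = {1, 2, 3}  B2 = {1, 3, 4}
Tree: B1–B2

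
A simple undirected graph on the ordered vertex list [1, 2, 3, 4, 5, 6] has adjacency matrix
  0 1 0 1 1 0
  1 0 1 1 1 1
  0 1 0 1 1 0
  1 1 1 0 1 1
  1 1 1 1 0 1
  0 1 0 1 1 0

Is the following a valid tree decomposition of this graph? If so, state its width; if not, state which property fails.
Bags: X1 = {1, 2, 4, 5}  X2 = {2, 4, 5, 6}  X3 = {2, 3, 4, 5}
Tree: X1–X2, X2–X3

Yes; width 3.

Every vertex of G appears in some bag (union = {1, 2, 3, 4, 5, 6}); every edge is covered by a bag; and for each vertex v the set of bags containing v is connected in the bag tree. The decomposition is therefore valid. The largest bag has 4 vertices, so the width is 3.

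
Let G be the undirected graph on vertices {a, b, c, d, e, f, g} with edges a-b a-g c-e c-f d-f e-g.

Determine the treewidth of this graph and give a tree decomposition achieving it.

Treewidth 1.
One such decomposition:
Bags: B1 = {d, f}  B2 = {c, f}  B3 = {c, e}  B4 = {e, g}  B5 = {a, g}  B6 = {a, b}
Tree: B1–B2, B2–B3, B3–B4, B4–B5, B5–B6

The largest bag has 2 vertices, giving width 1; this decomposition certifies tw(G) ≤ 1. Since G has at least one edge (e.g. d–f), it is not an edgeless graph, so tw(G) ≥ 1. Combining the bounds, tw(G) = 1.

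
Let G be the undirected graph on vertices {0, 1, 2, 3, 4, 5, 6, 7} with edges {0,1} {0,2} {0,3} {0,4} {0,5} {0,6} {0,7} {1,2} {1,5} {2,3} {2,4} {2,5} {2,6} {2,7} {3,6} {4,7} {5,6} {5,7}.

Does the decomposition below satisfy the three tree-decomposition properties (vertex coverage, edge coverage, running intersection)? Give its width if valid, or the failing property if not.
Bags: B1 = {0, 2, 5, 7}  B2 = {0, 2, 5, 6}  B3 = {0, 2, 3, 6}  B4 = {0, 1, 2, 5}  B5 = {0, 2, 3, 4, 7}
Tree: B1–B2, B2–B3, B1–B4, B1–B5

No — bags containing vertex 3 are not connected in the tree.

A tree decomposition must satisfy three properties: every vertex lies in some bag; for every edge, both endpoints lie together in some bag; and for every vertex, the bags containing it form a connected subtree. Here bags containing vertex 3 are not connected in the tree, so the decomposition is invalid.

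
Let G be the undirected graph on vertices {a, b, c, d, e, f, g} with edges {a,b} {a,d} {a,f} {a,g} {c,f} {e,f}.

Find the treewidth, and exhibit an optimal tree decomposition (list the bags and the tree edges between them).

The largest bag has 2 vertices, giving width 1; this decomposition certifies tw(G) ≤ 1. Since G has at least one edge (e.g. c–f), it is not an edgeless graph, so tw(G) ≥ 1. The upper and lower bounds meet at 1, so that is the treewidth.

Treewidth 1.
Bags: B1 = {c, f}  B2 = {a, f}  B3 = {e, f}  B4 = {a, b}  B5 = {a, d}  B6 = {a, g}
Tree: B1–B2, B2–B3, B2–B4, B4–B5, B2–B6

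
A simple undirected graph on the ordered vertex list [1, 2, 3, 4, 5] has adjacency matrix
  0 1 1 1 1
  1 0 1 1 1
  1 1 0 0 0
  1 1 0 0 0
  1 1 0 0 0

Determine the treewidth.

2

A width-2 tree decomposition is:
Bags: B1 = {1, 2, 4}  B2 = {1, 2, 3}  B3 = {1, 2, 5}
Tree: B1–B2, B1–B3
Each bag holds 3 vertices, so the decomposition has width 2, which upper-bounds the treewidth. Conversely, {1, 2, 3} is a clique of size 3, and the vertices of any clique must share a bag in every tree decomposition; so some bag has ≥ 3 vertices and tw(G) ≥ 2. Combining the bounds, tw(G) = 2.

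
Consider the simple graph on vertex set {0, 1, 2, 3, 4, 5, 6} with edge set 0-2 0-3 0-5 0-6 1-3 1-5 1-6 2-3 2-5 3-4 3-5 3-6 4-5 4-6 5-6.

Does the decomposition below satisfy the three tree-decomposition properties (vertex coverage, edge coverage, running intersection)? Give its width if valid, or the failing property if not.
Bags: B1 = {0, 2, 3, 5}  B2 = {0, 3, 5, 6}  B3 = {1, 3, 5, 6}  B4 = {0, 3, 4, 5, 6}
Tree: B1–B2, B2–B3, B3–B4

A tree decomposition must satisfy three properties: every vertex lies in some bag; for every edge, both endpoints lie together in some bag; and for every vertex, the bags containing it form a connected subtree. Here bags containing vertex 0 are not connected in the tree, so the decomposition is invalid.

No — bags containing vertex 0 are not connected in the tree.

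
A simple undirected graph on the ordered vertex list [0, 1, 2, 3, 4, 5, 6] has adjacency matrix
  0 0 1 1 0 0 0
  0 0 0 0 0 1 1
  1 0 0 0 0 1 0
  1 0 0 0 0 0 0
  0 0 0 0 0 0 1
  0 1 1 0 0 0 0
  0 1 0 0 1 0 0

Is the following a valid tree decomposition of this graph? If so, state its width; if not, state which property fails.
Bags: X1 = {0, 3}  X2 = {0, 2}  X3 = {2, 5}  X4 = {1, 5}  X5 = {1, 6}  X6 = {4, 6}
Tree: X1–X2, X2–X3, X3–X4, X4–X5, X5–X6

Checking the three conditions: (i) the bags cover all of {0, 1, 2, 3, 4, 5, 6}; (ii) for each edge, some bag contains both endpoints; (iii) the bags containing any fixed vertex form a subtree. All hold, so the decomposition is valid with width 2 − 1 = 1.

Yes; width 1.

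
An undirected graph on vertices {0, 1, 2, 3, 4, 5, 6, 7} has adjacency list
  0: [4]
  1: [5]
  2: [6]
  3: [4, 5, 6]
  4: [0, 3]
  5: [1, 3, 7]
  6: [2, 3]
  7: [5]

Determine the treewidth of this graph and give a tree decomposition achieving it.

Every bag has size at most 2, so the width is 2 − 1 = 1 and tw(G) ≤ 1. Since G has at least one edge (e.g. 3–5), it is not an edgeless graph, so tw(G) ≥ 1. Hence tw(G) = 1 exactly.

Treewidth 1.
One optimal decomposition is:
Bags: B1 = {3, 5}  B2 = {1, 5}  B3 = {5, 7}  B4 = {3, 4}  B5 = {3, 6}  B6 = {0, 4}  B7 = {2, 6}
Tree: B1–B2, B1–B3, B1–B4, B1–B5, B4–B6, B5–B7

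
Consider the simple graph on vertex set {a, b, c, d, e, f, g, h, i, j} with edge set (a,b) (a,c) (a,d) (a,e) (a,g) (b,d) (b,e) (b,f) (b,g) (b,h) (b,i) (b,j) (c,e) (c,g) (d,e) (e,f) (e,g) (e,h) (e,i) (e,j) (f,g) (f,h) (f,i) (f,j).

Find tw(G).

A width-3 tree decomposition is:
Bags: B1 = {a, b, e, g}  B2 = {b, e, f, g}  B3 = {b, e, f, h}  B4 = {a, b, d, e}  B5 = {a, c, e, g}  B6 = {b, e, f, i}  B7 = {b, e, f, j}
Tree: B1–B2, B2–B3, B1–B4, B1–B5, B2–B6, B3–B7
Every bag has size at most 4, so the width is 4 − 1 = 3 and tw(G) ≤ 3. For the lower bound, the 4 vertices {a, c, e, g} are pairwise adjacent, and any tree decomposition puts a clique entirely inside one bag — forcing width ≥ 3. Hence tw(G) = 3 exactly.

3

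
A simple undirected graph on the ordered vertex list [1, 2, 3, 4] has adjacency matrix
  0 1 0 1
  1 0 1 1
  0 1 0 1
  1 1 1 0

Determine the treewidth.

2

A width-2 tree decomposition is:
Bags: B1 = {2, 3, 4}  B2 = {1, 2, 4}
Tree: B1–B2
Each bag holds 3 vertices, so the decomposition has width 2, which upper-bounds the treewidth. On the other hand G contains the 3-clique {1, 2, 4}. A clique must lie in a single bag of any decomposition, so no decomposition can have width below 2. Therefore the treewidth is 2.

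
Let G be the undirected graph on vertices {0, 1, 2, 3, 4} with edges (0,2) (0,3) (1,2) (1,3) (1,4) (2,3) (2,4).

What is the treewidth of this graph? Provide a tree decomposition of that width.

The largest bag has 3 vertices, giving width 2; this decomposition certifies tw(G) ≤ 2. For the lower bound, the 3 vertices {0, 2, 3} are pairwise adjacent, and any tree decomposition puts a clique entirely inside one bag — forcing width ≥ 2. The upper and lower bounds meet at 2, so that is the treewidth.

Treewidth 2.
One such decomposition:
Bags: B1 = {1, 2, 3}  B2 = {1, 2, 4}  B3 = {0, 2, 3}
Tree: B1–B2, B1–B3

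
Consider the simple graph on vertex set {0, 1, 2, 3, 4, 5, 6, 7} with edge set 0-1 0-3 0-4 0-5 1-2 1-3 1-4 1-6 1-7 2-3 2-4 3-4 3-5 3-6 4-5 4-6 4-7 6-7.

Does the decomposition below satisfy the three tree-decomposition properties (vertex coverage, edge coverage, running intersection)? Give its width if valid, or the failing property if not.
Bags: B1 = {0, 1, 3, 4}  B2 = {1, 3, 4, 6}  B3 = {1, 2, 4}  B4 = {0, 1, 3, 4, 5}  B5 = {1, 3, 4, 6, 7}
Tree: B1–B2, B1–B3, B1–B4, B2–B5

A tree decomposition must satisfy three properties: every vertex lies in some bag; for every edge, both endpoints lie together in some bag; and for every vertex, the bags containing it form a connected subtree. Here edge (3,2) lies in no bag, so the decomposition is invalid.

No — edge (3,2) lies in no bag.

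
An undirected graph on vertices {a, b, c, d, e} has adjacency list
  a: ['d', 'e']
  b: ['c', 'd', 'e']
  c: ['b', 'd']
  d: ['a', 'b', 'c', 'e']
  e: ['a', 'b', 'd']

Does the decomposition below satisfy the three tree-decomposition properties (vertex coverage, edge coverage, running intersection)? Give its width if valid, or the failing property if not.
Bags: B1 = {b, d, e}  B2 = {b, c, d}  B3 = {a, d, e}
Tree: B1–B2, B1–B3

Every vertex of G appears in some bag (union = {a, b, c, d, e}); every edge is covered by a bag; and for each vertex v the set of bags containing v is connected in the bag tree. The decomposition is therefore valid. The largest bag has 3 vertices, so the width is 2.

Yes; width 2.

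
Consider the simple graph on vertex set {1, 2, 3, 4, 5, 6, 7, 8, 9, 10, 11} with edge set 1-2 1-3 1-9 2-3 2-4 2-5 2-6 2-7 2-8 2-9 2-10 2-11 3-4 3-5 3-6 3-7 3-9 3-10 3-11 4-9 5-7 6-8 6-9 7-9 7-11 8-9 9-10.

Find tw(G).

A width-3 tree decomposition is:
Bags: B1 = {2, 3, 6, 9}  B2 = {2, 3, 7, 9}  B3 = {2, 3, 5, 7}  B4 = {1, 2, 3, 9}  B5 = {2, 3, 7, 11}  B6 = {2, 3, 9, 10}  B7 = {2, 6, 8, 9}  B8 = {2, 3, 4, 9}
Tree: B1–B2, B2–B3, B2–B4, B2–B5, B1–B6, B1–B7, B4–B8
The largest bag has 4 vertices, giving width 3; this decomposition certifies tw(G) ≤ 3. On the other hand G contains the 4-clique {2, 6, 8, 9}. A clique must lie in a single bag of any decomposition, so no decomposition can have width below 3. Combining the bounds, tw(G) = 3.

3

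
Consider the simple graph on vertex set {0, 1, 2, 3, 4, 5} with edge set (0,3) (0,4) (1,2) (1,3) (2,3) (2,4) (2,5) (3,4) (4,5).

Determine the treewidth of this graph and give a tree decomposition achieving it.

Each bag holds 3 vertices, so the decomposition has width 2, which upper-bounds the treewidth. Conversely, {0, 3, 4} is a clique of size 3, and the vertices of any clique must share a bag in every tree decomposition; so some bag has ≥ 3 vertices and tw(G) ≥ 2. The upper and lower bounds meet at 2, so that is the treewidth.

Treewidth 2.
One such decomposition:
Bags: B1 = {2, 4, 5}  B2 = {2, 3, 4}  B3 = {0, 3, 4}  B4 = {1, 2, 3}
Tree: B1–B2, B2–B3, B2–B4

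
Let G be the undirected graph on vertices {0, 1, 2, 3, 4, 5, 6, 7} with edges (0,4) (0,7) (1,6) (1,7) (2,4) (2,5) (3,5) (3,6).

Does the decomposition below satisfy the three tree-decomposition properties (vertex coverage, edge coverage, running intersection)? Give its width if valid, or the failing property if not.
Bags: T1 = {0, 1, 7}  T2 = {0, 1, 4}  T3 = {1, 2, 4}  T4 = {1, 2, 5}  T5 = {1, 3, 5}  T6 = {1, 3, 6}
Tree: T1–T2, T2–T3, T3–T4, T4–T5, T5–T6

Yes; width 2.

Checking the three conditions: (i) the bags cover all of {0, 1, 2, 3, 4, 5, 6, 7}; (ii) for each edge, some bag contains both endpoints; (iii) the bags containing any fixed vertex form a subtree. All hold, so the decomposition is valid with width 3 − 1 = 2.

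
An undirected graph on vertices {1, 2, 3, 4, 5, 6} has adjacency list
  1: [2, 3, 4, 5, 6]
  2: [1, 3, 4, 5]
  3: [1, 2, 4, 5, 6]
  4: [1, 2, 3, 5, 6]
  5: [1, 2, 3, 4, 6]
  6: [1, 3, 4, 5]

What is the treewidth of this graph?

A width-4 tree decomposition is:
Bags: B1 = {1, 2, 3, 4, 5}  B2 = {1, 3, 4, 5, 6}
Tree: B1–B2
The largest bag has 5 vertices, giving width 4; this decomposition certifies tw(G) ≤ 4. Conversely, {1, 2, 3, 4, 5} is a clique of size 5, and the vertices of any clique must share a bag in every tree decomposition; so some bag has ≥ 5 vertices and tw(G) ≥ 4. Hence tw(G) = 4 exactly.

4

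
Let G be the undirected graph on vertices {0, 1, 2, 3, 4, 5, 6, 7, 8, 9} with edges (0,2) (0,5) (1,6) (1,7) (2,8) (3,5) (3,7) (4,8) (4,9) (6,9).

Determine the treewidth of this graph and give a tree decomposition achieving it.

The largest bag has 3 vertices, giving width 2; this decomposition certifies tw(G) ≤ 2. The edges 9–6–1–7–3–5–0–2–8–4–9 form a cycle, so G is not a tree and its treewidth is at least 2. Combining the bounds, tw(G) = 2.

Treewidth 2.
One such decomposition:
Bags: B1 = {1, 6, 9}  B2 = {1, 7, 9}  B3 = {3, 7, 9}  B4 = {3, 5, 9}  B5 = {0, 5, 9}  B6 = {0, 2, 9}  B7 = {2, 8, 9}  B8 = {4, 8, 9}
Tree: B1–B2, B2–B3, B3–B4, B4–B5, B5–B6, B6–B7, B7–B8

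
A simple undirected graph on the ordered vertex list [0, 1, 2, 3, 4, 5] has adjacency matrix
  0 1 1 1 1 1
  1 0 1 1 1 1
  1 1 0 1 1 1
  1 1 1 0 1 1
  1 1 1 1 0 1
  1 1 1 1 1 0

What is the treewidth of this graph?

A width-5 tree decomposition is:
Bags: B1 = {0, 1, 2, 3, 4, 5}
Tree: (single bag)
A single bag containing all 6 vertices is trivially a valid decomposition of width 5. On the other hand G contains the 6-clique {0, 1, 2, 3, 4, 5}. A clique must lie in a single bag of any decomposition, so no decomposition can have width below 5. Therefore the treewidth is 5.

5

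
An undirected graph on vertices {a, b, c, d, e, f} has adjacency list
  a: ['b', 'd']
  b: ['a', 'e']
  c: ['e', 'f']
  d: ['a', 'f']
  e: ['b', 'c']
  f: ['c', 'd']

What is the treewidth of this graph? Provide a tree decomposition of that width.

Treewidth 2.
One such decomposition:
Bags: B1 = {a, d, f}  B2 = {a, c, f}  B3 = {a, c, e}  B4 = {a, b, e}
Tree: B1–B2, B2–B3, B3–B4

Each bag holds 3 vertices, so the decomposition has width 2, which upper-bounds the treewidth. For the lower bound, G contains the cycle a–d–f–c–e–b–a, so G is not a forest; only forests have treewidth ≤ 1, hence tw(G) ≥ 2. The upper and lower bounds meet at 2, so that is the treewidth.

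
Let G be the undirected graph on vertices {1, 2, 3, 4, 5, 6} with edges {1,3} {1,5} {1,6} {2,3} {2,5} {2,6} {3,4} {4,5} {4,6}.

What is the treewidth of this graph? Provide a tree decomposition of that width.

The largest bag has 4 vertices, giving width 3; this decomposition certifies tw(G) ≤ 3. For the lower bound: the 4 vertex sets {4,5}, {1,6}, {2}, {3} are disjoint, each induces a connected subgraph, and every pair is joined by at least one edge of G. Contracting each set to a single vertex therefore yields K_{4} as a minor, and since treewidth is minor-monotone, tw(G) ≥ tw(K_{4}) = 3. Combining the bounds, tw(G) = 3.

Treewidth 3.
One optimal decomposition is:
Bags: B1 = {1, 2, 4, 5}  B2 = {1, 2, 4, 6}  B3 = {1, 2, 3, 4}
Tree: B1–B2, B2–B3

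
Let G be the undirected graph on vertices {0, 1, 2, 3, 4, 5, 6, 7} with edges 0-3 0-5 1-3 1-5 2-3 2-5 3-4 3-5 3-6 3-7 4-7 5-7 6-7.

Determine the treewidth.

A width-2 tree decomposition is:
Bags: B1 = {0, 3, 5}  B2 = {3, 5, 7}  B3 = {3, 4, 7}  B4 = {1, 3, 5}  B5 = {3, 6, 7}  B6 = {2, 3, 5}
Tree: B1–B2, B2–B3, B1–B4, B2–B5, B2–B6
Every bag has size at most 3, so the width is 3 − 1 = 2 and tw(G) ≤ 2. For the lower bound, the 3 vertices {3, 4, 7} are pairwise adjacent, and any tree decomposition puts a clique entirely inside one bag — forcing width ≥ 2. Combining the bounds, tw(G) = 2.

2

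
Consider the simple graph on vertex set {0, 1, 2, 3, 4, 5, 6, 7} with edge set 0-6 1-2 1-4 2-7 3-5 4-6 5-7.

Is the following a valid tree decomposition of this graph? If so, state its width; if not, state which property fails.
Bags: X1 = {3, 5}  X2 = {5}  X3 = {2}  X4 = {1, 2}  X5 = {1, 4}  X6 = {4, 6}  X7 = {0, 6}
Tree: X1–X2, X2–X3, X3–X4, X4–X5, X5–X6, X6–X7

A tree decomposition must satisfy three properties: every vertex lies in some bag; for every edge, both endpoints lie together in some bag; and for every vertex, the bags containing it form a connected subtree. Here vertex 7 appears in no bag, so the decomposition is invalid.

No — vertex 7 appears in no bag.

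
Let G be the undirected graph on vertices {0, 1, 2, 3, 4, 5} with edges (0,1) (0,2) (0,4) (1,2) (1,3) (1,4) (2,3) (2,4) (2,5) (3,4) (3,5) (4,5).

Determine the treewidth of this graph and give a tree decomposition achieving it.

Treewidth 3.
One optimal decomposition is:
Bags: B1 = {1, 2, 3, 4}  B2 = {0, 1, 2, 4}  B3 = {2, 3, 4, 5}
Tree: B1–B2, B1–B3

Each bag holds 4 vertices, so the decomposition has width 3, which upper-bounds the treewidth. For the lower bound, the 4 vertices {0, 1, 2, 4} are pairwise adjacent, and any tree decomposition puts a clique entirely inside one bag — forcing width ≥ 3. Therefore the treewidth is 3.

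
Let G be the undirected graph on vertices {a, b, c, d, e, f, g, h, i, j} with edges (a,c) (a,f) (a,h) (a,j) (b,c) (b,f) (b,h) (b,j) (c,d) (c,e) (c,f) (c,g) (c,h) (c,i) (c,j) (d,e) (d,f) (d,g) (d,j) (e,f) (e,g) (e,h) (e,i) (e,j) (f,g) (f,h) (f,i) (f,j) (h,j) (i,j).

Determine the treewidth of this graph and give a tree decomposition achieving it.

The largest bag has 5 vertices, giving width 4; this decomposition certifies tw(G) ≤ 4. On the other hand G contains the 5-clique {c, d, e, f, g}. A clique must lie in a single bag of any decomposition, so no decomposition can have width below 4. Hence tw(G) = 4 exactly.

Treewidth 4.
Bags: B1 = {c, e, f, h, j}  B2 = {c, e, f, i, j}  B3 = {a, c, f, h, j}  B4 = {c, d, e, f, j}  B5 = {c, d, e, f, g}  B6 = {b, c, f, h, j}
Tree: B1–B2, B1–B3, B2–B4, B4–B5, B3–B6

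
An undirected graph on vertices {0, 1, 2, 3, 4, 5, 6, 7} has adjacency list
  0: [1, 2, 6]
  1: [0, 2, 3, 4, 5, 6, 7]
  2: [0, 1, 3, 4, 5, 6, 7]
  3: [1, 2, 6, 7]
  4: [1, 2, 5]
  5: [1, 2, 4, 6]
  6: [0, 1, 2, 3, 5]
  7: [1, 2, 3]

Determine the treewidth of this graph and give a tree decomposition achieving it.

Treewidth 3.
One optimal decomposition is:
Bags: B1 = {1, 2, 5, 6}  B2 = {0, 1, 2, 6}  B3 = {1, 2, 3, 6}  B4 = {1, 2, 4, 5}  B5 = {1, 2, 3, 7}
Tree: B1–B2, B1–B3, B1–B4, B3–B5

Each bag holds 4 vertices, so the decomposition has width 3, which upper-bounds the treewidth. For the lower bound, the 4 vertices {1, 2, 4, 5} are pairwise adjacent, and any tree decomposition puts a clique entirely inside one bag — forcing width ≥ 3. Therefore the treewidth is 3.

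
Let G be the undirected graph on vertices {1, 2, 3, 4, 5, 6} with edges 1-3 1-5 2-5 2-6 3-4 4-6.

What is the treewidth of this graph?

2

A width-2 tree decomposition is:
Bags: B1 = {1, 2, 5}  B2 = {1, 2, 6}  B3 = {1, 4, 6}  B4 = {1, 3, 4}
Tree: B1–B2, B2–B3, B3–B4
Each bag holds 3 vertices, so the decomposition has width 2, which upper-bounds the treewidth. For the lower bound, G contains the cycle 1–5–2–6–4–3–1, so G is not a forest; only forests have treewidth ≤ 1, hence tw(G) ≥ 2. The upper and lower bounds meet at 2, so that is the treewidth.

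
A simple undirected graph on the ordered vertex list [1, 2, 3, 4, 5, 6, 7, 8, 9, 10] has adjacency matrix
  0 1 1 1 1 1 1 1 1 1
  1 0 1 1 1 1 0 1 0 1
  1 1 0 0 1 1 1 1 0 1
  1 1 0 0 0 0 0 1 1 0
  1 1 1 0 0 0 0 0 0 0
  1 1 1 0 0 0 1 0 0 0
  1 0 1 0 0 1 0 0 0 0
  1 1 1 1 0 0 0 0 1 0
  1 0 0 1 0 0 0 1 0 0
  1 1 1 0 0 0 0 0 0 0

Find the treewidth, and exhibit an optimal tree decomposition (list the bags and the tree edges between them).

The largest bag has 4 vertices, giving width 3; this decomposition certifies tw(G) ≤ 3. Conversely, {1, 4, 8, 9} is a clique of size 4, and the vertices of any clique must share a bag in every tree decomposition; so some bag has ≥ 4 vertices and tw(G) ≥ 3. Therefore the treewidth is 3.

Treewidth 3.
One optimal decomposition is:
Bags: B1 = {1, 2, 3, 10}  B2 = {1, 2, 3, 8}  B3 = {1, 2, 3, 6}  B4 = {1, 2, 4, 8}  B5 = {1, 2, 3, 5}  B6 = {1, 4, 8, 9}  B7 = {1, 3, 6, 7}
Tree: B1–B2, B2–B3, B2–B4, B1–B5, B4–B6, B3–B7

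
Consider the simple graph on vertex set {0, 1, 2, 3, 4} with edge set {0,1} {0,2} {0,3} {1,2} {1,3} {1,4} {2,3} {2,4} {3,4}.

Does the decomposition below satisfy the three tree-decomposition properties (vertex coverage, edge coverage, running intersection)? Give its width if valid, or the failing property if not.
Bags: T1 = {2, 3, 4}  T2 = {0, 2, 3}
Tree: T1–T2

No — vertex 1 appears in no bag.

A tree decomposition must satisfy three properties: every vertex lies in some bag; for every edge, both endpoints lie together in some bag; and for every vertex, the bags containing it form a connected subtree. Here vertex 1 appears in no bag, so the decomposition is invalid.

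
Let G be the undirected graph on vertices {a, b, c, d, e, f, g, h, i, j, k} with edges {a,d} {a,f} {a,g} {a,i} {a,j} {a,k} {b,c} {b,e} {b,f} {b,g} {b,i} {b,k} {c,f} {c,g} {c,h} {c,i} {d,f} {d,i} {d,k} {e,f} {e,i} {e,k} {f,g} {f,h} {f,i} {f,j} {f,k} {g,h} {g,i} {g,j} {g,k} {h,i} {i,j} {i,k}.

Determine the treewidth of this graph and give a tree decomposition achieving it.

Treewidth 4.
One such decomposition:
Bags: B1 = {b, e, f, i, k}  B2 = {b, f, g, i, k}  B3 = {b, c, f, g, i}  B4 = {a, f, g, i, k}  B5 = {c, f, g, h, i}  B6 = {a, d, f, i, k}  B7 = {a, f, g, i, j}
Tree: B1–B2, B2–B3, B2–B4, B3–B5, B4–B6, B4–B7

Every bag has size at most 5, so the width is 5 − 1 = 4 and tw(G) ≤ 4. For the lower bound, the 5 vertices {a, d, f, i, k} are pairwise adjacent, and any tree decomposition puts a clique entirely inside one bag — forcing width ≥ 4. Hence tw(G) = 4 exactly.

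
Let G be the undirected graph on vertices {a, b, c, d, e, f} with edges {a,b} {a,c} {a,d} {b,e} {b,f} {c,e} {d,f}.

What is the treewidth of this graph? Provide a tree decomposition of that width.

Every bag has size at most 3, so the width is 3 − 1 = 2 and tw(G) ≤ 2. The edges d–f–b–a–d form a cycle, so G is not a tree and its treewidth is at least 2. Combining the bounds, tw(G) = 2.

Treewidth 2.
Bags: B1 = {a, d, f}  B2 = {a, b, f}  B3 = {a, b, c}  B4 = {b, c, e}
Tree: B1–B2, B2–B3, B3–B4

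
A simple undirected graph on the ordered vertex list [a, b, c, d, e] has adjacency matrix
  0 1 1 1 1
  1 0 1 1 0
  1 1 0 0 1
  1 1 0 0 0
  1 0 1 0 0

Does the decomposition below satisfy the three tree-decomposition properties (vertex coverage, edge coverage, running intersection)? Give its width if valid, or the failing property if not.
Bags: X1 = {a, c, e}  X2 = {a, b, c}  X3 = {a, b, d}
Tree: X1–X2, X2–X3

Vertex coverage: the bags together contain {a, b, c, d, e}, the full vertex set. Edge coverage: each edge of G has both endpoints in at least one bag. Running intersection: for every vertex, the bags containing it form a connected subtree. All three properties hold, so this is a valid tree decomposition of width max|bag| − 1 = 2, and hence tw(G) ≤ 2.

Yes; width 2.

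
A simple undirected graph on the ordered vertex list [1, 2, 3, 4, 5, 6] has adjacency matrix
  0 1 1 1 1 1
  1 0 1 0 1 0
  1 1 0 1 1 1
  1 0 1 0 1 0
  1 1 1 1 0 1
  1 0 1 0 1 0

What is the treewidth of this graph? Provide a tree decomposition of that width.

Treewidth 3.
Bags: B1 = {1, 2, 3, 5}  B2 = {1, 3, 5, 6}  B3 = {1, 3, 4, 5}
Tree: B1–B2, B1–B3

Every bag has size at most 4, so the width is 4 − 1 = 3 and tw(G) ≤ 3. For the lower bound, the 4 vertices {1, 2, 3, 5} are pairwise adjacent, and any tree decomposition puts a clique entirely inside one bag — forcing width ≥ 3. Therefore the treewidth is 3.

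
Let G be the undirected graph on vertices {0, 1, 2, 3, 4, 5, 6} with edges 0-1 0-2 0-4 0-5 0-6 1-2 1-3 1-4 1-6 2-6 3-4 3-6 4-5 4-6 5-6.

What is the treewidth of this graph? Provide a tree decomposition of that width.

Every bag has size at most 4, so the width is 4 − 1 = 3 and tw(G) ≤ 3. On the other hand G contains the 4-clique {0, 1, 2, 6}. A clique must lie in a single bag of any decomposition, so no decomposition can have width below 3. Therefore the treewidth is 3.

Treewidth 3.
One such decomposition:
Bags: B1 = {0, 1, 4, 6}  B2 = {0, 4, 5, 6}  B3 = {1, 3, 4, 6}  B4 = {0, 1, 2, 6}
Tree: B1–B2, B1–B3, B1–B4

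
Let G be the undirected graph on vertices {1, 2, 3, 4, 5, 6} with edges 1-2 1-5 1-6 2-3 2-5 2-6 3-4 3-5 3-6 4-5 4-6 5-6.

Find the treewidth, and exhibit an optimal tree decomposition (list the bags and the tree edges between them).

Every bag has size at most 4, so the width is 4 − 1 = 3 and tw(G) ≤ 3. On the other hand G contains the 4-clique {1, 2, 5, 6}. A clique must lie in a single bag of any decomposition, so no decomposition can have width below 3. Combining the bounds, tw(G) = 3.

Treewidth 3.
Bags: B1 = {1, 2, 5, 6}  B2 = {2, 3, 5, 6}  B3 = {3, 4, 5, 6}
Tree: B1–B2, B2–B3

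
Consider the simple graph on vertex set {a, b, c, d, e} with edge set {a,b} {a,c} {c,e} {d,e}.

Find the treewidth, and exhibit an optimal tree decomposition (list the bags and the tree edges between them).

Every bag has size at most 2, so the width is 2 − 1 = 1 and tw(G) ≤ 1. Any graph with an edge has treewidth ≥ 1, and G has the edge a–c. Combining the bounds, tw(G) = 1.

Treewidth 1.
Bags: B1 = {a, c}  B2 = {c, e}  B3 = {a, b}  B4 = {d, e}
Tree: B1–B2, B1–B3, B2–B4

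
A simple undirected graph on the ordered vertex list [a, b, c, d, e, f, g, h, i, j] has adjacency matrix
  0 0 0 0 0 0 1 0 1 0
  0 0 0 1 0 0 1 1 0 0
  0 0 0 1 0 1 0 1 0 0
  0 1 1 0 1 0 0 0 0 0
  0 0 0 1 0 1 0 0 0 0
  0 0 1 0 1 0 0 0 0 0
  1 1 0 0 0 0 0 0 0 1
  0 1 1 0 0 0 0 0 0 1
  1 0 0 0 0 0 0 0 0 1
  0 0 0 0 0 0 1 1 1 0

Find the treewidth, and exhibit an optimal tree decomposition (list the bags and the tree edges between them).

Treewidth 2.
One optimal decomposition is:
Bags: B1 = {a, g, i}  B2 = {g, i, j}  B3 = {b, g, j}  B4 = {b, h, j}  B5 = {b, d, h}  B6 = {c, d, h}  B7 = {c, d, e}  B8 = {c, e, f}
Tree: B1–B2, B2–B3, B3–B4, B4–B5, B5–B6, B6–B7, B7–B8

Each bag holds 3 vertices, so the decomposition has width 2, which upper-bounds the treewidth. Since a–i–j–g–a is a cycle in G, G is not acyclic. Forests are exactly the graphs of treewidth ≤ 1, so tw(G) ≥ 2. Hence tw(G) = 2 exactly.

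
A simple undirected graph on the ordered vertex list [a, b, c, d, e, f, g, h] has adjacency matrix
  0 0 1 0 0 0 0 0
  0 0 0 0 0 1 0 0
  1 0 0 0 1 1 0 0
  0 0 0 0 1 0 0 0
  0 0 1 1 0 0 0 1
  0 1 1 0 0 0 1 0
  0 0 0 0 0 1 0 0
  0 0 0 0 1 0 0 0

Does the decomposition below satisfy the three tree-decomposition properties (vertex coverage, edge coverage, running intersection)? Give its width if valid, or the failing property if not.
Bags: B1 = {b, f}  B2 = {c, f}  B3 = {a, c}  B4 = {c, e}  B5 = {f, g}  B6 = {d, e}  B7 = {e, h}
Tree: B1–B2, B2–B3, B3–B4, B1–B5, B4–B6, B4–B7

Checking the three conditions: (i) the bags cover all of {a, b, c, d, e, f, g, h}; (ii) for each edge, some bag contains both endpoints; (iii) the bags containing any fixed vertex form a subtree. All hold, so the decomposition is valid with width 2 − 1 = 1.

Yes; width 1.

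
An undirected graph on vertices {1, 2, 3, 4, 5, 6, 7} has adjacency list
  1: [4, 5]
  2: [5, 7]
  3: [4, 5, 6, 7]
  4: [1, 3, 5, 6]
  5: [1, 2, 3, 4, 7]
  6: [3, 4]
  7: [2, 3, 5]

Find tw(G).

2

A width-2 tree decomposition is:
Bags: B1 = {3, 5, 7}  B2 = {3, 4, 5}  B3 = {2, 5, 7}  B4 = {3, 4, 6}  B5 = {1, 4, 5}
Tree: B1–B2, B1–B3, B2–B4, B2–B5
Each bag holds 3 vertices, so the decomposition has width 2, which upper-bounds the treewidth. On the other hand G contains the 3-clique {1, 4, 5}. A clique must lie in a single bag of any decomposition, so no decomposition can have width below 2. Therefore the treewidth is 2.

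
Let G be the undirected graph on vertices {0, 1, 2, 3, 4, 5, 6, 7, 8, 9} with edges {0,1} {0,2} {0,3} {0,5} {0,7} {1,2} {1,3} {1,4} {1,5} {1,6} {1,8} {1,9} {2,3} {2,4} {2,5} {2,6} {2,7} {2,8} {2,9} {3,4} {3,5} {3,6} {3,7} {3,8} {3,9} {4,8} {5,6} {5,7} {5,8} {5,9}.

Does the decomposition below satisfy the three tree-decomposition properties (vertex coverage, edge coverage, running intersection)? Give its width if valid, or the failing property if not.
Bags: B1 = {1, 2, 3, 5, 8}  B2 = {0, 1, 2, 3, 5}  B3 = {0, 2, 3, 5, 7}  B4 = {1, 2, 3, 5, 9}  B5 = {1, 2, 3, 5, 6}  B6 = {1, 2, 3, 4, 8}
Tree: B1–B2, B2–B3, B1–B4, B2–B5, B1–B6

Yes; width 4.

Checking the three conditions: (i) the bags cover all of {0, 1, 2, 3, 4, 5, 6, 7, 8, 9}; (ii) for each edge, some bag contains both endpoints; (iii) the bags containing any fixed vertex form a subtree. All hold, so the decomposition is valid with width 5 − 1 = 4.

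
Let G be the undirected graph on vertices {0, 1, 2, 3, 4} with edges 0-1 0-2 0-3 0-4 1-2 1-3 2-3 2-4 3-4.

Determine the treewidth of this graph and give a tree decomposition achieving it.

The largest bag has 4 vertices, giving width 3; this decomposition certifies tw(G) ≤ 3. Conversely, {0, 1, 2, 3} is a clique of size 4, and the vertices of any clique must share a bag in every tree decomposition; so some bag has ≥ 4 vertices and tw(G) ≥ 3. The upper and lower bounds meet at 3, so that is the treewidth.

Treewidth 3.
One such decomposition:
Bags: B1 = {0, 2, 3, 4}  B2 = {0, 1, 2, 3}
Tree: B1–B2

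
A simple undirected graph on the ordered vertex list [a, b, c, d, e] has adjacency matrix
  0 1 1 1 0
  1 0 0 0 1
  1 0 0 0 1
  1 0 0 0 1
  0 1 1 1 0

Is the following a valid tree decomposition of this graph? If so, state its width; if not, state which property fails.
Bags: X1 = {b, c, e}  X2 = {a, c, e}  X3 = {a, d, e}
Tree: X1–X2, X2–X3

No — edge (a,b) lies in no bag.

A tree decomposition must satisfy three properties: every vertex lies in some bag; for every edge, both endpoints lie together in some bag; and for every vertex, the bags containing it form a connected subtree. Here edge (a,b) lies in no bag, so the decomposition is invalid.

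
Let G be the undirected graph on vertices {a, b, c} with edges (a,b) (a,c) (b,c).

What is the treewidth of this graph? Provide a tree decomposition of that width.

Treewidth 2.
One such decomposition:
Bags: B1 = {a, b, c}
Tree: (single bag)

With just one bag of size 3, the width is 3 − 1 = 2, so tw(G) ≤ 2. For the lower bound, the 3 vertices {a, b, c} are pairwise adjacent, and any tree decomposition puts a clique entirely inside one bag — forcing width ≥ 2. Hence tw(G) = 2 exactly.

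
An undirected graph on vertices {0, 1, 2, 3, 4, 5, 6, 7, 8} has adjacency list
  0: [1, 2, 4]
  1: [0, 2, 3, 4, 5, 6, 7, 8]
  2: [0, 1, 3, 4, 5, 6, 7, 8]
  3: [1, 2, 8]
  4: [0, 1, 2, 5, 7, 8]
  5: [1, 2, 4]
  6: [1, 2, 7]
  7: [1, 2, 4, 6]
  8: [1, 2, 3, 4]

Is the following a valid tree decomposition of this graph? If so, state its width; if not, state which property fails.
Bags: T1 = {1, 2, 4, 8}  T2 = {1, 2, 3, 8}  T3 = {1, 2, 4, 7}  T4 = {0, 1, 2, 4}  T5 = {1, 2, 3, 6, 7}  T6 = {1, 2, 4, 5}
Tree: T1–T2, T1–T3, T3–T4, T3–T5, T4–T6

A tree decomposition must satisfy three properties: every vertex lies in some bag; for every edge, both endpoints lie together in some bag; and for every vertex, the bags containing it form a connected subtree. Here bags containing vertex 3 are not connected in the tree, so the decomposition is invalid.

No — bags containing vertex 3 are not connected in the tree.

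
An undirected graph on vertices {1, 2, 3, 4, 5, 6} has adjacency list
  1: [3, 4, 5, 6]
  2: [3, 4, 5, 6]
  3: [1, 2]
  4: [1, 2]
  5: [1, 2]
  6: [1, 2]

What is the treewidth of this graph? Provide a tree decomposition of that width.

Every bag has size at most 3, so the width is 3 − 1 = 2 and tw(G) ≤ 2. For the lower bound, G contains the cycle 5–2–6–1–5, so G is not a forest; only forests have treewidth ≤ 1, hence tw(G) ≥ 2. Therefore the treewidth is 2.

Treewidth 2.
Bags: B1 = {1, 2, 5}  B2 = {1, 2, 6}  B3 = {1, 2, 3}  B4 = {1, 2, 4}
Tree: B1–B2, B2–B3, B3–B4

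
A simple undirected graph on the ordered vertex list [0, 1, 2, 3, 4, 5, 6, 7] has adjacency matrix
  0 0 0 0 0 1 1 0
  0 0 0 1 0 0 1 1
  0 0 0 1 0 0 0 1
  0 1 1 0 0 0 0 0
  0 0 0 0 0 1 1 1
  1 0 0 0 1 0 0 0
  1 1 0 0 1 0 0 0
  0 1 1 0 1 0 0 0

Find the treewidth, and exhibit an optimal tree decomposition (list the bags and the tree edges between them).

Each bag holds 3 vertices, so the decomposition has width 2, which upper-bounds the treewidth. The edges 5–0–6–4–5 form a cycle, so G is not a tree and its treewidth is at least 2. The upper and lower bounds meet at 2, so that is the treewidth.

Treewidth 2.
One such decomposition:
Bags: B1 = {0, 4, 5}  B2 = {0, 4, 6}  B3 = {4, 6, 7}  B4 = {1, 6, 7}  B5 = {1, 2, 7}  B6 = {1, 2, 3}
Tree: B1–B2, B2–B3, B3–B4, B4–B5, B5–B6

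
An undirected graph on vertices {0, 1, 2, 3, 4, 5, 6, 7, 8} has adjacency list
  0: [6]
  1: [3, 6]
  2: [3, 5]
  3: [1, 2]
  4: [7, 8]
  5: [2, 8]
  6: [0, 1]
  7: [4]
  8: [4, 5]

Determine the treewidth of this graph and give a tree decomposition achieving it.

Treewidth 1.
Bags: B1 = {4, 7}  B2 = {4, 8}  B3 = {5, 8}  B4 = {2, 5}  B5 = {2, 3}  B6 = {1, 3}  B7 = {1, 6}  B8 = {0, 6}
Tree: B1–B2, B2–B3, B3–B4, B4–B5, B5–B6, B6–B7, B7–B8

The largest bag has 2 vertices, giving width 1; this decomposition certifies tw(G) ≤ 1. Any graph with an edge has treewidth ≥ 1, and G has the edge 7–4. Combining the bounds, tw(G) = 1.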